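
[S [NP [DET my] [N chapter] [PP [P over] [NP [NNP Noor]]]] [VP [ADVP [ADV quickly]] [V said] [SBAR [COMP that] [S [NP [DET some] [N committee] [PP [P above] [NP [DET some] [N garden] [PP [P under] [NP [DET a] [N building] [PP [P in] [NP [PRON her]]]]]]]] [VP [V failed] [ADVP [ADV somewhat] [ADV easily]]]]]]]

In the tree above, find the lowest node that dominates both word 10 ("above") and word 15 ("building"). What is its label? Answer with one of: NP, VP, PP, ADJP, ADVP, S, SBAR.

Both words fall inside [PP above some garden under a building in her] (words 10–17), and no smaller constituent contains them both. Label: PP.

PP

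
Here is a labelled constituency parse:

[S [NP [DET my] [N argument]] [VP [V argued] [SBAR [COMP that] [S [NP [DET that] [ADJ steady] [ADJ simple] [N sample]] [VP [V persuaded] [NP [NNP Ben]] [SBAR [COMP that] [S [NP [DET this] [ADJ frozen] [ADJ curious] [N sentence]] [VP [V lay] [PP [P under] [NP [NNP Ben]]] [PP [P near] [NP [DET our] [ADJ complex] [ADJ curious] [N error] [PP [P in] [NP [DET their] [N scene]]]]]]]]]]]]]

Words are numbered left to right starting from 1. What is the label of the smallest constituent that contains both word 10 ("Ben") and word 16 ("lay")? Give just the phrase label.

VP

Both words fall inside [VP persuaded Ben that this frozen curious sentence lay under Ben near our complex curious error in their scene] (words 9–26), and no smaller constituent contains them both. Label: VP.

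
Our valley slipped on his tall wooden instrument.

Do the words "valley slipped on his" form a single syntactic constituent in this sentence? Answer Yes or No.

The sequence begins inside the noun phrase "our valley" and ends inside the verb phrase "slipped on his tall wooden instrument"; it crosses a phrase boundary, so no single node in the tree spans exactly those words.

No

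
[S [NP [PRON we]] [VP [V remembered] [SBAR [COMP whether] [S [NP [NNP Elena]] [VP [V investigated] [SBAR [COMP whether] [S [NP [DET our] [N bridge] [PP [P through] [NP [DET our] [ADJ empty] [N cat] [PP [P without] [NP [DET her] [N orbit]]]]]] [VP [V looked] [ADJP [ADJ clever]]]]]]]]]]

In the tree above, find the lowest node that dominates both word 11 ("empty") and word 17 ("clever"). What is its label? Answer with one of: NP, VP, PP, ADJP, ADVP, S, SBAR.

S

Word 11 lies under S → VP → SBAR → S → VP → SBAR → S → NP → PP → NP → ADJ; word 17 lies under S → VP → SBAR → S → VP → SBAR → S → VP → ADJP → ADJ. The lowest shared node is the S.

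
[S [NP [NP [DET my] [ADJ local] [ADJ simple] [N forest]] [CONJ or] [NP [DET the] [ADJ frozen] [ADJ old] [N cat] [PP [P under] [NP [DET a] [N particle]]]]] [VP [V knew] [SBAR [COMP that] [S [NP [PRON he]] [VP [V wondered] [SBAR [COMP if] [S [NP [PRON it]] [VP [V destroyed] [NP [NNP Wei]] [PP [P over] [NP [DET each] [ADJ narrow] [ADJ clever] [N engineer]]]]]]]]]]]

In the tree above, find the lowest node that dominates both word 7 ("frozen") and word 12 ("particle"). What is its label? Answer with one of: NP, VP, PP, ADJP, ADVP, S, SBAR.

NP

The smallest bracket enclosing both words is [NP the frozen old cat under a particle], so the label is NP.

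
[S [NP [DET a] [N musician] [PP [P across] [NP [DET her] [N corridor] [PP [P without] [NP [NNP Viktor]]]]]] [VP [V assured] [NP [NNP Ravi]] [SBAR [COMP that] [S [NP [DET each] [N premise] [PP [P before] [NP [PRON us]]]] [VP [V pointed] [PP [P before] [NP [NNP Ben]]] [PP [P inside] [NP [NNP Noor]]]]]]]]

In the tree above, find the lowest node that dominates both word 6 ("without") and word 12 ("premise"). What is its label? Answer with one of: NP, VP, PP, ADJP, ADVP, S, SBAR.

Word 6 lies under S → NP → PP → NP → PP → P; word 12 lies under S → VP → SBAR → S → NP → N. The lowest shared node is the S.

S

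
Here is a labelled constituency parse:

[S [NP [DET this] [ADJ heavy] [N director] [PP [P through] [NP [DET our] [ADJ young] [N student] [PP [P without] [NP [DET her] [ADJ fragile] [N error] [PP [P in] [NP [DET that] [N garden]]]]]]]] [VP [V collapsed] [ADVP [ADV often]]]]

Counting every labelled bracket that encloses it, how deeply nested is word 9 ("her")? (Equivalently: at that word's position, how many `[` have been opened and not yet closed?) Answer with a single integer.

7

The word sits inside DET, which is inside NP, inside PP, inside NP, inside PP, inside NP, inside S — 7 brackets in all.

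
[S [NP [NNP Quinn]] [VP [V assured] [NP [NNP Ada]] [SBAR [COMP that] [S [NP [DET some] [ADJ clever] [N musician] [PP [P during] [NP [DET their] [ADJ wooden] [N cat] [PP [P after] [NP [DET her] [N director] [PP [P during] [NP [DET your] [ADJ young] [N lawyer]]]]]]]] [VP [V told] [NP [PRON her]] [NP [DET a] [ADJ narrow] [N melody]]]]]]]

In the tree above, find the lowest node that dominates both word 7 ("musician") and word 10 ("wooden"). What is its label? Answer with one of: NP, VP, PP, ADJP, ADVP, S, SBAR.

NP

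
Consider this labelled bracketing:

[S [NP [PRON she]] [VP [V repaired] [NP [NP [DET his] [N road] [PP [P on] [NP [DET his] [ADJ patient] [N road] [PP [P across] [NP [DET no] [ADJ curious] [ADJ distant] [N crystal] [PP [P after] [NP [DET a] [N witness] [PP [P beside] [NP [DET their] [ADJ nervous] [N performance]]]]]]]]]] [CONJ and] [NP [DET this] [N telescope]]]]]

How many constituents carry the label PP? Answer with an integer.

4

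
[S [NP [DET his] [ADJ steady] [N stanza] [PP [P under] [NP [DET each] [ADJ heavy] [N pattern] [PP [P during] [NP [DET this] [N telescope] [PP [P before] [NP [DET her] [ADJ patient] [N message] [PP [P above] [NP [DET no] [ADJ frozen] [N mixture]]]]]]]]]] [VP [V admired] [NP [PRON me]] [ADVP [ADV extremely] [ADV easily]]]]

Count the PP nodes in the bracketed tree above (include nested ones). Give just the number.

Scanning left to right, an opening `[PP` appears at word positions 4, 8, 11, 15 — 4 in total.

4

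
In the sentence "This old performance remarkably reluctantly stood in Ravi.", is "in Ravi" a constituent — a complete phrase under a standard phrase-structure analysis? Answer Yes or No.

Yes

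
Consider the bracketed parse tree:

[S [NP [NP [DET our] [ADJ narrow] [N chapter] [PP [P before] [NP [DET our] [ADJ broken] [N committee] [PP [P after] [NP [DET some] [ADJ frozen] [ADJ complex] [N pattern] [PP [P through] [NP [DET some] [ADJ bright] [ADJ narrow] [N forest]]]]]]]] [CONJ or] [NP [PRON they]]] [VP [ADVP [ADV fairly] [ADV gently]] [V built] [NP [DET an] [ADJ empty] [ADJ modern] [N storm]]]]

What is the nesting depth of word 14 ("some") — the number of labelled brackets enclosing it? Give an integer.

10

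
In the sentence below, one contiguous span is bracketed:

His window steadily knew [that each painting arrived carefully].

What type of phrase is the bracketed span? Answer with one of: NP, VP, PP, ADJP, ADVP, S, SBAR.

SBAR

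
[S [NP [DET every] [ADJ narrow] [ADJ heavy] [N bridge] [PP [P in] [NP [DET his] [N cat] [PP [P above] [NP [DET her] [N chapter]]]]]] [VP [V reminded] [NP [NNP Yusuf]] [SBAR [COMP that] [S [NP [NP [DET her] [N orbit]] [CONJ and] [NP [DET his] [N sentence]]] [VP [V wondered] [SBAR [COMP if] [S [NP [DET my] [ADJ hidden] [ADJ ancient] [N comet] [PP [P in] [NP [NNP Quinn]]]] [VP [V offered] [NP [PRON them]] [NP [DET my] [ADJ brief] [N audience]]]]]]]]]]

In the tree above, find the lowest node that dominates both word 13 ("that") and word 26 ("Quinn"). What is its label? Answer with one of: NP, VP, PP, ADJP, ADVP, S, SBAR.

SBAR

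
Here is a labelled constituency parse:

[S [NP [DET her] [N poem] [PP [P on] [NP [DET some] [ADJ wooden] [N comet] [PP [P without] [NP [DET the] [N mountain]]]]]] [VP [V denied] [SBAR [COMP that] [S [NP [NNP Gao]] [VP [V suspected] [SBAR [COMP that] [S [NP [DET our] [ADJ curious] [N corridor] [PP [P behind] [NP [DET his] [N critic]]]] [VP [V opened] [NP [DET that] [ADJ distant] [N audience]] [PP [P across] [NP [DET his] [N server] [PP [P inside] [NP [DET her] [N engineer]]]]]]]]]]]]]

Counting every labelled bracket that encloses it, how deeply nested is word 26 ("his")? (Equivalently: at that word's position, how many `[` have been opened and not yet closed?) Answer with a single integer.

11

Counting open brackets not yet closed at "his": [S [VP [SBAR [S [VP [SBAR [S [VP [PP [NP [DET = 11.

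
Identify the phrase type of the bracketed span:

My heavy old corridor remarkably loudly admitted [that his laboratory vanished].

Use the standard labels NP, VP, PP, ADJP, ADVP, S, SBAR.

SBAR

The bracketed span "that his laboratory vanished" is headed by "that", making it a subordinate clause (SBAR).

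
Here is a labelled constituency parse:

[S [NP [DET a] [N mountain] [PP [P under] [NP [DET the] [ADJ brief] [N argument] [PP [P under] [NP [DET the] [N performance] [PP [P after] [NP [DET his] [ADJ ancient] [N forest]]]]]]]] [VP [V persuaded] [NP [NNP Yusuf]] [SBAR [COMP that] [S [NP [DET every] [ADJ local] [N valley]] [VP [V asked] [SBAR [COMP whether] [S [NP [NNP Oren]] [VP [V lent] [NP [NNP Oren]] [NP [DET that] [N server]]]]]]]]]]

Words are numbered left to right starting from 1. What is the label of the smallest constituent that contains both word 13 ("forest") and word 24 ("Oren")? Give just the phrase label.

S

Both words fall inside [S a mountain under the brief argument under the performance after his ancient forest persuaded Yusuf that every local valley asked whether Oren lent Oren that server] (words 1–26), and no smaller constituent contains them both. Label: S.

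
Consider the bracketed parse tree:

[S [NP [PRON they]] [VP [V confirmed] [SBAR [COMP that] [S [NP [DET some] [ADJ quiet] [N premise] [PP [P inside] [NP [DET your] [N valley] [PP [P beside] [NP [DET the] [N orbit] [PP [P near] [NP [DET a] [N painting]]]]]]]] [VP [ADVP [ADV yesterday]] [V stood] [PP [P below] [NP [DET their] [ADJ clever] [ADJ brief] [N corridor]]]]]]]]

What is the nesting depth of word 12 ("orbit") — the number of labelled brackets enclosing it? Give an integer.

The word sits inside N, which is inside NP, inside PP, inside NP, inside PP, inside NP, inside S, inside SBAR, inside VP, inside S — 10 brackets in all.

10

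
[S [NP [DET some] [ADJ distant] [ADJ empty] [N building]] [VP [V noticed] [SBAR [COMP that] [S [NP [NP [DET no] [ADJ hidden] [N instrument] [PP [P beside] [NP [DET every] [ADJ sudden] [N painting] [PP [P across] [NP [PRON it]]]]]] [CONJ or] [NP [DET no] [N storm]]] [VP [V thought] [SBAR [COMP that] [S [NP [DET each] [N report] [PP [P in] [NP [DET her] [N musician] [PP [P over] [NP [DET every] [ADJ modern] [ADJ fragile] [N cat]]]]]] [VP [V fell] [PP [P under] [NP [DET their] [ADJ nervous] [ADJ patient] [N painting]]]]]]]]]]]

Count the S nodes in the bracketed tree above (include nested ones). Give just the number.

The S constituents are: [S some distant empty building noticed that no hidden instrument beside every sudden painting across it or no storm thought that each report in her musician over every modern fragile cat fell under their nervous patient painting]; [S no hidden instrument beside every sudden painting across it or no storm thought that each report in her musician over every modern fragile cat fell under their nervous patient painting]; [S each report in her musician over every modern fragile cat fell under their nervous patient painting]. Total: 3.

3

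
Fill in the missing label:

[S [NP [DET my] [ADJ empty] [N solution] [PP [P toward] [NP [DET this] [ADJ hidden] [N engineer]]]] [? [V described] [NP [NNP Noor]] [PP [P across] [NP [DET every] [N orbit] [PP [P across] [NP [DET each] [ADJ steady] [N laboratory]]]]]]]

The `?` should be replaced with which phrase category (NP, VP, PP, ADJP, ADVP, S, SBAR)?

Looking at what the `?` directly dominates — V 'described', NP, PP — this is a verb phrase (VP).

VP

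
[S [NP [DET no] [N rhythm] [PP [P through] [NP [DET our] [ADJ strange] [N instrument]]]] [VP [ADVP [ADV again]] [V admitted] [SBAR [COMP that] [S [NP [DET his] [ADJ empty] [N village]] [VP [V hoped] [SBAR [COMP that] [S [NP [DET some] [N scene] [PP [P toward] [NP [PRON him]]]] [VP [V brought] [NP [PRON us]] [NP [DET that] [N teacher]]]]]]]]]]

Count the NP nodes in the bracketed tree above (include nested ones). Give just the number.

7

Scanning left to right, an opening `[NP` appears at word positions 1, 4, 10, 15, 18, 20, 21 — 7 in total.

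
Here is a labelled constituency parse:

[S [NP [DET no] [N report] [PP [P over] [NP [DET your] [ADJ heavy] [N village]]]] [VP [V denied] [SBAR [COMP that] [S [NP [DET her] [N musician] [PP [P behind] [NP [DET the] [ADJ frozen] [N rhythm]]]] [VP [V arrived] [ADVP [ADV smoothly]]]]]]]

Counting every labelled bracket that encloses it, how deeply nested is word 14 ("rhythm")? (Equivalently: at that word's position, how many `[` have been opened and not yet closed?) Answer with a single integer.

8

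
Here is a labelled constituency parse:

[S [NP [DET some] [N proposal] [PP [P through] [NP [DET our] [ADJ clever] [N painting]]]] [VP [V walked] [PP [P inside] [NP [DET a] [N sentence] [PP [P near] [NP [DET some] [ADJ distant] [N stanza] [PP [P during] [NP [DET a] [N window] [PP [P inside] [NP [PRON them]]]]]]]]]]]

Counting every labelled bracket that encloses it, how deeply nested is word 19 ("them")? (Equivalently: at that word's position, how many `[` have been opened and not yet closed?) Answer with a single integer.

11

Counting open brackets not yet closed at "them": [S [VP [PP [NP [PP [NP [PP [NP [PP [NP [PRON = 11.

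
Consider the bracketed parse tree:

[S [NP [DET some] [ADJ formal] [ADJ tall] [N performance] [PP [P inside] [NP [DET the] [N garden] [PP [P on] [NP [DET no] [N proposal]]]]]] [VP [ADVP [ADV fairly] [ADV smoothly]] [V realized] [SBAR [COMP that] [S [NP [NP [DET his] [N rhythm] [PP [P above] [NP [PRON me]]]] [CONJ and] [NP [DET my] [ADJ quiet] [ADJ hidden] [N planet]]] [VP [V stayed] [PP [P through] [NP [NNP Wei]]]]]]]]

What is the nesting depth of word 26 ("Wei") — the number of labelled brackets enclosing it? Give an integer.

8

Path from the root down to the word: S → VP → SBAR → S → VP → PP → NP → NNP. That is 8 enclosing brackets.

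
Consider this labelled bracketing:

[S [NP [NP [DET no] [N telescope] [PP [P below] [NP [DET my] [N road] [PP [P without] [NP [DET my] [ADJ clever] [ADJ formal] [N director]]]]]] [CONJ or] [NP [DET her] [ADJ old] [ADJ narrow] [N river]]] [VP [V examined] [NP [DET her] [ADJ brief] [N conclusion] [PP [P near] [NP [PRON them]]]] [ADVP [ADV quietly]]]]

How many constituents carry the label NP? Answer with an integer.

7

Scanning left to right, an opening `[NP` appears at word positions 1, 1, 4, 7, 12, 17, 21 — 7 in total.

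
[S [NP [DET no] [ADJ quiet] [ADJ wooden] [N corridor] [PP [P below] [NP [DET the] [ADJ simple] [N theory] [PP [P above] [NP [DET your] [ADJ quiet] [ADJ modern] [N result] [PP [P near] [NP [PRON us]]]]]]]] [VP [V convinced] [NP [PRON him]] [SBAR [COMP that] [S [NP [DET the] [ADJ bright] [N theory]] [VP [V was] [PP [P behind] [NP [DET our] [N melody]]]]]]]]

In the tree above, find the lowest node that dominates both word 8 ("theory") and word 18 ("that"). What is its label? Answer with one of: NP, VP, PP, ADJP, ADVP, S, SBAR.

S

Word 8 lies under S → NP → PP → NP → N; word 18 lies under S → VP → SBAR → COMP. The lowest shared node is the S.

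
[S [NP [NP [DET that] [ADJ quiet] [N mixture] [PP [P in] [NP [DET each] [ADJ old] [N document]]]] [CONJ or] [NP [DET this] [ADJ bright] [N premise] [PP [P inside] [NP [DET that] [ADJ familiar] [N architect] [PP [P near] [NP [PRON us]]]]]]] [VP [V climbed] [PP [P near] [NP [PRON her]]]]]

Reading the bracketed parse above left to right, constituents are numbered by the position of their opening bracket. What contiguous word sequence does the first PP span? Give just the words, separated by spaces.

in each old document

In left-to-right order the PP constituents are "in each old document"; "inside that familiar architect near us"; "near us"; "near her". Number 1 is "in each old document".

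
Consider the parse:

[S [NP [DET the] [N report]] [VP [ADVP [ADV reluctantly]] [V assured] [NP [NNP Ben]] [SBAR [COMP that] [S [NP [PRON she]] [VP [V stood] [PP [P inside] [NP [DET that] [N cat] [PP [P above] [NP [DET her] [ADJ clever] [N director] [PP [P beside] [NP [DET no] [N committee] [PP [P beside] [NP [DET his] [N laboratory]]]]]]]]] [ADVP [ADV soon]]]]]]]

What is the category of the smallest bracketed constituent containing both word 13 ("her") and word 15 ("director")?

Word 13 lies under S → VP → SBAR → S → VP → PP → NP → PP → NP → DET; word 15 lies under S → VP → SBAR → S → VP → PP → NP → PP → NP → N. The lowest shared node is the NP.

NP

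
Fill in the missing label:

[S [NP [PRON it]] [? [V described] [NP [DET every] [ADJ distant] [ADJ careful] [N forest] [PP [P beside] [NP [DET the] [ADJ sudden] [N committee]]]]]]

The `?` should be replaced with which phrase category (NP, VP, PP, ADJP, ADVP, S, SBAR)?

The `?` node immediately contains: V 'described', NP. That is the internal structure of a verb phrase, so the label is VP.

VP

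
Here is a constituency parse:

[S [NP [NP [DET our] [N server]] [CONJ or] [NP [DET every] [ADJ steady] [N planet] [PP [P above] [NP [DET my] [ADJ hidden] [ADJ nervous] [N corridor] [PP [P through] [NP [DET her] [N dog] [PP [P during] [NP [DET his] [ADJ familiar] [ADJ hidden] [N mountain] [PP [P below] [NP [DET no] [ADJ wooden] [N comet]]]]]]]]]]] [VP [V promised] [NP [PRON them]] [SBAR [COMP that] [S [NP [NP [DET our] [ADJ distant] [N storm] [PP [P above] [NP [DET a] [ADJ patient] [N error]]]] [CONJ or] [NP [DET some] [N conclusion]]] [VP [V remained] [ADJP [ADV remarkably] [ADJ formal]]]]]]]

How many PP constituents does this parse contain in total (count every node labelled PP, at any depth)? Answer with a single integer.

5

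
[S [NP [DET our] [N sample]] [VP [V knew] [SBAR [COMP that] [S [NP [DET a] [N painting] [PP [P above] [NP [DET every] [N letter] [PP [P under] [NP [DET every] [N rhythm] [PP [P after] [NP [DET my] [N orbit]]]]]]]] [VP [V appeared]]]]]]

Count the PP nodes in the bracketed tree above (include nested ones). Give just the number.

Listing each PP by its span: [PP above every letter under every rhythm after my orbit]; [PP under every rhythm after my orbit]; [PP after my orbit] — that makes 3.

3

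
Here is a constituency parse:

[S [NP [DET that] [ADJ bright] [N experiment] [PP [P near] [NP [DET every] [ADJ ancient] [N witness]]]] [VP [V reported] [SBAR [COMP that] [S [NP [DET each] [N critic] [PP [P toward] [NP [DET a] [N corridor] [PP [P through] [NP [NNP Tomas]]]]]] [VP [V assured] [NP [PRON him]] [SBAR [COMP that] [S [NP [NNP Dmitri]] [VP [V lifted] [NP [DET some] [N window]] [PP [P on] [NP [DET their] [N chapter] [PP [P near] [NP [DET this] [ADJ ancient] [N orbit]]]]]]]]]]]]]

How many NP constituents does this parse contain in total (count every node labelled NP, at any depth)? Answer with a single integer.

10

Scanning left to right, an opening `[NP` appears at word positions 1, 5, 10, 13, 16, 18, 20, 22, 25, 28 — 10 in total.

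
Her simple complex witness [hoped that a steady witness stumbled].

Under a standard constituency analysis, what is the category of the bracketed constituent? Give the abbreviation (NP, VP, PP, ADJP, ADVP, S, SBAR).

VP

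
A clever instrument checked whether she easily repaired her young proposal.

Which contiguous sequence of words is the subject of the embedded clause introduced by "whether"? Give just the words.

she

In the embedded clause introduced by "whether" the verb is "repaired"; the NP preceding it, "she", is the subject.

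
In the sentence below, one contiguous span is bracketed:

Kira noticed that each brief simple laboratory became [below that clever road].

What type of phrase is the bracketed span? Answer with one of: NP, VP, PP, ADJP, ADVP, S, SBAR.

PP

The span is built around the preposition "below" — a prepositional phrase (PP).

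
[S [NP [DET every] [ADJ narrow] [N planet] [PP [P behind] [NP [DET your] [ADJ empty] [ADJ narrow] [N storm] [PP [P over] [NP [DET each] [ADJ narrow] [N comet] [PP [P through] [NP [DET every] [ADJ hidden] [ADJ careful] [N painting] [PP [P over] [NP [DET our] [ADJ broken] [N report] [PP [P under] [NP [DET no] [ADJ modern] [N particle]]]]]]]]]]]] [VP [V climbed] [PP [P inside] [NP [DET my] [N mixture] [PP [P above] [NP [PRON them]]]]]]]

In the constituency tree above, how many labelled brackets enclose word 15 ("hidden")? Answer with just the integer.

Counting open brackets not yet closed at "hidden": [S [NP [PP [NP [PP [NP [PP [NP [ADJ = 9.

9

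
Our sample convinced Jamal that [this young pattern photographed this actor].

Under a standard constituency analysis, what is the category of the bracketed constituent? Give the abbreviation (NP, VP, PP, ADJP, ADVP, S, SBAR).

S

The bracketed span "this young pattern photographed this actor" is headed by "photographed", making it a clause (S).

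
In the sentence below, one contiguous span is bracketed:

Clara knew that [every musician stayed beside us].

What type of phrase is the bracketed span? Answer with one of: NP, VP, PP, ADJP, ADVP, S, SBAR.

S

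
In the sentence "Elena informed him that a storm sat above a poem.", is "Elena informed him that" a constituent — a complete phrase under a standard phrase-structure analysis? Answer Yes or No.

The sequence begins inside the noun phrase "Elena" and ends inside the verb phrase "informed him that a storm sat above a poem"; it crosses a phrase boundary, so no single node in the tree spans exactly those words.

No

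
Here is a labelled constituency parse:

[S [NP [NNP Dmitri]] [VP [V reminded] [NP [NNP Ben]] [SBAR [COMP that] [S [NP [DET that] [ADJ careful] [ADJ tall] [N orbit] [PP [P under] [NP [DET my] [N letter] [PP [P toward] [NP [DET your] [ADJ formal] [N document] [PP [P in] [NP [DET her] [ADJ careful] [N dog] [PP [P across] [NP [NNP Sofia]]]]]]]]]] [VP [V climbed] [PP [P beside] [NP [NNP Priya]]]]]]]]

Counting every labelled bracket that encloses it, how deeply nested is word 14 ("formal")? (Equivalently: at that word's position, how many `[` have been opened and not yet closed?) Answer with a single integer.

10

Path from the root down to the word: S → VP → SBAR → S → NP → PP → NP → PP → NP → ADJ. That is 10 enclosing brackets.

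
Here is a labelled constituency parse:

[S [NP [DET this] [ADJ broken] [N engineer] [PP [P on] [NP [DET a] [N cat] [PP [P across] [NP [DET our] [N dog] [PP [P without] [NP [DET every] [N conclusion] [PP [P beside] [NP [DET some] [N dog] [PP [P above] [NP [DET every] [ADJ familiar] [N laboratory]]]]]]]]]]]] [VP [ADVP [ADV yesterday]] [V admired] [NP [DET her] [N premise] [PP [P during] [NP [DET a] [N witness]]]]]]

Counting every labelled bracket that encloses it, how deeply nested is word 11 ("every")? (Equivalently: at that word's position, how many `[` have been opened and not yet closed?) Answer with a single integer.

9

Path from the root down to the word: S → NP → PP → NP → PP → NP → PP → NP → DET. That is 9 enclosing brackets.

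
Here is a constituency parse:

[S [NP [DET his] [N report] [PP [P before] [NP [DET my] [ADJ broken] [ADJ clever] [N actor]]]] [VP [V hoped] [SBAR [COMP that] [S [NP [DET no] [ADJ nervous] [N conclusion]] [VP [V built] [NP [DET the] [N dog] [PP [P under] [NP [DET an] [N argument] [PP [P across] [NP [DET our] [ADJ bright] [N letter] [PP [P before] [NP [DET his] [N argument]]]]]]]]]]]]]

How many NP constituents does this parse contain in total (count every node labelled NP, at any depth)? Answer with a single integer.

7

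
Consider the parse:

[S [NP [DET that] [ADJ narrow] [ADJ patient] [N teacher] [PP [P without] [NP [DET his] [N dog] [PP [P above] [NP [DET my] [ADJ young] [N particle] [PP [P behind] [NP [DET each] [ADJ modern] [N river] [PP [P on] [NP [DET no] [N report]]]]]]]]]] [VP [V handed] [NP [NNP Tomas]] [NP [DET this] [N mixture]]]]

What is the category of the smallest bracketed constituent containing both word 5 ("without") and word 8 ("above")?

PP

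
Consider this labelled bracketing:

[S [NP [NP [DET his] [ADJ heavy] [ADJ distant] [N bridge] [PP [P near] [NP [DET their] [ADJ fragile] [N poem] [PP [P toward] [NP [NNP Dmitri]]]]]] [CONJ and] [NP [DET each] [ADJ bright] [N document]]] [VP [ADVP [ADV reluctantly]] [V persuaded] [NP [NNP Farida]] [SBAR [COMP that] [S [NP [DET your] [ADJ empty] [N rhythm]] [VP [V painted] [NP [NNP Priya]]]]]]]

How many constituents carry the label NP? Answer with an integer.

8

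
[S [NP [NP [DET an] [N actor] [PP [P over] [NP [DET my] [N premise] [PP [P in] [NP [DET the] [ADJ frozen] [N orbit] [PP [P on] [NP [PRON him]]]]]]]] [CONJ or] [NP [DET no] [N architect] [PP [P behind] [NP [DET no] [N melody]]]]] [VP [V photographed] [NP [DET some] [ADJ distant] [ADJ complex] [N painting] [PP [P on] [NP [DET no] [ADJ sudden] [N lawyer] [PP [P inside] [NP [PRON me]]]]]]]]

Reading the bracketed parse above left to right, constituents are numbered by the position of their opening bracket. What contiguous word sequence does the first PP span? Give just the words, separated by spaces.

Opening `[PP` markers occur at word positions 3, 6, 10, 15, 23, 27; the first of these opens the constituent [PP over my premise in the frozen orbit on him].

over my premise in the frozen orbit on him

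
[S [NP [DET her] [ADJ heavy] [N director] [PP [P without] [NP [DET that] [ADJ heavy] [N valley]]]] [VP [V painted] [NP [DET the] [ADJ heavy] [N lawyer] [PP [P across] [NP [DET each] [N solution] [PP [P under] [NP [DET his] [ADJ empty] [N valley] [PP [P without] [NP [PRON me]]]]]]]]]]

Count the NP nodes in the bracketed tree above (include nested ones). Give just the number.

The NP constituents are: [NP her heavy director without that heavy valley]; [NP that heavy valley]; [NP the heavy lawyer across each solution under his empty valley without me]; [NP each solution under his empty valley without me]; [NP his empty valley without me]; [NP me]. Total: 6.

6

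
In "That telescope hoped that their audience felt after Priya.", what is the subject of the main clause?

that telescope

The subject of the main clause is the NP immediately before the verb "hoped": "that telescope".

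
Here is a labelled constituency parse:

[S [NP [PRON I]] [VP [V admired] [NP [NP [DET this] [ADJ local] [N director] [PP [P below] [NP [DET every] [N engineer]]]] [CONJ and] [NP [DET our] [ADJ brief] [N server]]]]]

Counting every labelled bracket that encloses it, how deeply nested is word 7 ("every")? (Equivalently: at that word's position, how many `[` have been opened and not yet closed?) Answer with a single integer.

7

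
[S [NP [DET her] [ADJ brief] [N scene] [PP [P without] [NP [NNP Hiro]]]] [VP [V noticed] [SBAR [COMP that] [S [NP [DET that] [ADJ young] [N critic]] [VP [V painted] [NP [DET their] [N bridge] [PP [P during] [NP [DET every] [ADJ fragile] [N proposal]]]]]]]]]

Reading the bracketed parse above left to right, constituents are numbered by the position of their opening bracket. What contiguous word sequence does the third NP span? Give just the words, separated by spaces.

that young critic

The NP opening brackets appear, in order, over: "her brief scene without Hiro"; "Hiro"; "that young critic"; "their bridge during every fragile proposal"; "every fragile proposal". The third one spans "that young critic".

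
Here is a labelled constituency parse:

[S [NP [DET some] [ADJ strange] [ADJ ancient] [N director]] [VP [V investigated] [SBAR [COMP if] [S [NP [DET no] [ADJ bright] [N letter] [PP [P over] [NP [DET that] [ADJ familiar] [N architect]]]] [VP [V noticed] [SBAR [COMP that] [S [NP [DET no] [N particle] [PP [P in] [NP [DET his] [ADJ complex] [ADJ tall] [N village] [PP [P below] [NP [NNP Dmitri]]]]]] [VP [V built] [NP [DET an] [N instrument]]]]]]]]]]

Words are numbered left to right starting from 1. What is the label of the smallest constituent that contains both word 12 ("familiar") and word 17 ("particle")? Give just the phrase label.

S

Both words fall inside [S no bright letter over that familiar architect noticed that no particle in his complex tall village below Dmitri built an instrument] (words 7–27), and no smaller constituent contains them both. Label: S.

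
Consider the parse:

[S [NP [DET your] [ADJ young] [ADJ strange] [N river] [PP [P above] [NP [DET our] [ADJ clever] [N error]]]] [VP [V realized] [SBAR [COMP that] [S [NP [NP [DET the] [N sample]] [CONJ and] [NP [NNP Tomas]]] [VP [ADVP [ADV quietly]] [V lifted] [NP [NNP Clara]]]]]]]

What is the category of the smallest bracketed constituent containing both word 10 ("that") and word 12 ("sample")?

The smallest bracket enclosing both words is [SBAR that the sample and Tomas quietly lifted Clara], so the label is SBAR.

SBAR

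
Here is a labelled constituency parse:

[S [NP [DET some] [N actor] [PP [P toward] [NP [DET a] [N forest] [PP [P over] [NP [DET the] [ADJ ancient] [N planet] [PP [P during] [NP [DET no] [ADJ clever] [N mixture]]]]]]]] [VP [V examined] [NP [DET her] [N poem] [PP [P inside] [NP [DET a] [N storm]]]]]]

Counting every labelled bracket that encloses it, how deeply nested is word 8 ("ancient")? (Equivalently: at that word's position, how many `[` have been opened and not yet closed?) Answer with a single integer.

7

The word sits inside ADJ, which is inside NP, inside PP, inside NP, inside PP, inside NP, inside S — 7 brackets in all.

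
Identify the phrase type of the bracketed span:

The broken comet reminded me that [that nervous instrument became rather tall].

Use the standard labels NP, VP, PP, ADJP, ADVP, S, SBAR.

The bracketed span "that nervous instrument became rather tall" is headed by "became", making it a clause (S).

S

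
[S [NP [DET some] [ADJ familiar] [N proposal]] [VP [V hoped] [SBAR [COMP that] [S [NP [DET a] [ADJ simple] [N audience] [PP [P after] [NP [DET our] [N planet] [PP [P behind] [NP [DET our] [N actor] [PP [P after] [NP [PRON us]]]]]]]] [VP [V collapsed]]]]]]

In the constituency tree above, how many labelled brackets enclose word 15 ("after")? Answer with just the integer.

Counting open brackets not yet closed at "after": [S [VP [SBAR [S [NP [PP [NP [PP [NP [PP [P = 11.

11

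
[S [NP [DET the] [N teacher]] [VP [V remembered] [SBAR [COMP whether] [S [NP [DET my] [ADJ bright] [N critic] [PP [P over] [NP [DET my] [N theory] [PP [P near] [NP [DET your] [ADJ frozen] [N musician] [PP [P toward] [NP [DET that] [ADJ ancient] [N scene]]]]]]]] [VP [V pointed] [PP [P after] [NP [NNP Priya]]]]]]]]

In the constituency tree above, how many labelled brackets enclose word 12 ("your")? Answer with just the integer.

10

Path from the root down to the word: S → VP → SBAR → S → NP → PP → NP → PP → NP → DET. That is 10 enclosing brackets.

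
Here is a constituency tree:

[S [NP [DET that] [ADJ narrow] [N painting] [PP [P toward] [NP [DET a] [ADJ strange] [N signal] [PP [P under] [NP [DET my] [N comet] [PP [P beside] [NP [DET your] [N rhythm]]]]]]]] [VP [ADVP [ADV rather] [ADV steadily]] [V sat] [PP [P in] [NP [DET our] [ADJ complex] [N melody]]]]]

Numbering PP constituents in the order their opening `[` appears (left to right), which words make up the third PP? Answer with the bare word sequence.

beside your rhythm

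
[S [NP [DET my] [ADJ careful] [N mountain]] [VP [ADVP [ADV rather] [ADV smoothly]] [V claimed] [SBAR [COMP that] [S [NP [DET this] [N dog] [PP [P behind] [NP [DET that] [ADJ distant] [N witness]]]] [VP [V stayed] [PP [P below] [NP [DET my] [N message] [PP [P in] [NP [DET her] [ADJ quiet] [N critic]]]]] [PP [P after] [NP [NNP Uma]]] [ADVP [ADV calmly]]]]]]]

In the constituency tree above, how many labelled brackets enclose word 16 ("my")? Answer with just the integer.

8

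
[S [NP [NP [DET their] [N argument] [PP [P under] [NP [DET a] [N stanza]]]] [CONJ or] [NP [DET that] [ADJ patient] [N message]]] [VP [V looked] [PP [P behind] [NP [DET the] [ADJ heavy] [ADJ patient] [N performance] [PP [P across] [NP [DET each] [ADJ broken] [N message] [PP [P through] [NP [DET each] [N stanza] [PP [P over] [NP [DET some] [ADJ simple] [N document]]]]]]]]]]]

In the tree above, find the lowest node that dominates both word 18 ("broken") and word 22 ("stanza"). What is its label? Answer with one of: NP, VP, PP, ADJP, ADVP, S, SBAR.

NP

Word 18 lies under S → VP → PP → NP → PP → NP → ADJ; word 22 lies under S → VP → PP → NP → PP → NP → PP → NP → N. The lowest shared node is the NP.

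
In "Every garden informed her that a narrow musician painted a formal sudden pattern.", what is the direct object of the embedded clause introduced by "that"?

a formal sudden pattern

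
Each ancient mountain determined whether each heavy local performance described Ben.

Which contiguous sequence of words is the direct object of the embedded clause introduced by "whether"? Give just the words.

"described" heads the VP of the embedded clause introduced by "whether", and "Ben" is its direct object.

Ben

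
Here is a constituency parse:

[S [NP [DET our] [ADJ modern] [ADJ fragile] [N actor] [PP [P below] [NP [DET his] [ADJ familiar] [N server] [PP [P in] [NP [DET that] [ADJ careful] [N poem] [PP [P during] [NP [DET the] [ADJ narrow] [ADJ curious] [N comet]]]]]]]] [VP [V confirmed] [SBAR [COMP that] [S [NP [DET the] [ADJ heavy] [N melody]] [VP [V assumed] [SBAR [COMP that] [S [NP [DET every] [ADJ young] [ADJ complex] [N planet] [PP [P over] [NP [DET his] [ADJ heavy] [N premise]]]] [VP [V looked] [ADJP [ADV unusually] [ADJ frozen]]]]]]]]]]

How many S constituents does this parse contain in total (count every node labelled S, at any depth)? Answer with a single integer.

The S constituents are: [S our modern fragile actor below his familiar server in that careful poem during the narrow curious comet confirmed that the heavy melody assumed that every young complex planet over his heavy premise looked unusually frozen]; [S the heavy melody assumed that every young complex planet over his heavy premise looked unusually frozen]; [S every young complex planet over his heavy premise looked unusually frozen]. Total: 3.

3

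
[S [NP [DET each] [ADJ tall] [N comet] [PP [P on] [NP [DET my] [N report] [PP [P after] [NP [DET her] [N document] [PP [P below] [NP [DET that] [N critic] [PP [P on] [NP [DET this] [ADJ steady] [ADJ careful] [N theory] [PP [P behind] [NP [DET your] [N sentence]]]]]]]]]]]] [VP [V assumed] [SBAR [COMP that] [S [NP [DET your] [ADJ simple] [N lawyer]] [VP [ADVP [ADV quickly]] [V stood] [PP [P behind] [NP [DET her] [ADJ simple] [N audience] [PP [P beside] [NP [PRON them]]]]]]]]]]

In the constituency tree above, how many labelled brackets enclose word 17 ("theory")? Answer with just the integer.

11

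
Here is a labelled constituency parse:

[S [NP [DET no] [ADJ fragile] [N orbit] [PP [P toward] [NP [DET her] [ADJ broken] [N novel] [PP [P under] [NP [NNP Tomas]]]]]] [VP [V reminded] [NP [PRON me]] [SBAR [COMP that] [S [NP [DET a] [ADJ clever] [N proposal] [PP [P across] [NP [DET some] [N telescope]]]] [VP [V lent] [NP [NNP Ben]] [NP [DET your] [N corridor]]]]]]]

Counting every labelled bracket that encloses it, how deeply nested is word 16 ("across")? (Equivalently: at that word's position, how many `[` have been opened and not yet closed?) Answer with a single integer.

7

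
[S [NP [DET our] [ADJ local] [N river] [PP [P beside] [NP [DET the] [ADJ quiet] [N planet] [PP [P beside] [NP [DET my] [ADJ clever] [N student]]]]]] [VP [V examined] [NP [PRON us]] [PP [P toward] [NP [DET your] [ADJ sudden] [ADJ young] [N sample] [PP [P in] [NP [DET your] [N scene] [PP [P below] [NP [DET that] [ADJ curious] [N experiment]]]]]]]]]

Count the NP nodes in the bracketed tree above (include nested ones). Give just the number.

7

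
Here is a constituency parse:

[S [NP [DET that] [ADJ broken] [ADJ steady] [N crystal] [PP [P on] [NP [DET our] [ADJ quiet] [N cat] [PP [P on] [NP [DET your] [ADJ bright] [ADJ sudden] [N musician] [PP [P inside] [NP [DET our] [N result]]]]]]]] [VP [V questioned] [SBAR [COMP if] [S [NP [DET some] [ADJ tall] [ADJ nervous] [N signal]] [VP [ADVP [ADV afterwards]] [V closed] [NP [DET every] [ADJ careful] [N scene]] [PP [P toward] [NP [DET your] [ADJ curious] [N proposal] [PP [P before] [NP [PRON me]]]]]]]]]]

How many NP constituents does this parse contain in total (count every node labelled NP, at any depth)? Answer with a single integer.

Listing each NP by its span: [NP that broken steady crystal on our quiet cat on your bright sudden musician inside our result]; [NP our quiet cat on your bright sudden musician inside our result]; [NP your bright sudden musician inside our result]; [NP our result]; [NP some tall nervous signal]; [NP every careful scene] … — that makes 8.

8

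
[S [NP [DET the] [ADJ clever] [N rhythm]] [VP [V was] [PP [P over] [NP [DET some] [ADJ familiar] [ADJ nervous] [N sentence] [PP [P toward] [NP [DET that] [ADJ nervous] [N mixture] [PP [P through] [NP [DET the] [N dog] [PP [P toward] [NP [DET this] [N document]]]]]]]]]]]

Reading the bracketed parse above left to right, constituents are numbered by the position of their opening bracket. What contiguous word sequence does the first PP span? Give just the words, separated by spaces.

over some familiar nervous sentence toward that nervous mixture through the dog toward this document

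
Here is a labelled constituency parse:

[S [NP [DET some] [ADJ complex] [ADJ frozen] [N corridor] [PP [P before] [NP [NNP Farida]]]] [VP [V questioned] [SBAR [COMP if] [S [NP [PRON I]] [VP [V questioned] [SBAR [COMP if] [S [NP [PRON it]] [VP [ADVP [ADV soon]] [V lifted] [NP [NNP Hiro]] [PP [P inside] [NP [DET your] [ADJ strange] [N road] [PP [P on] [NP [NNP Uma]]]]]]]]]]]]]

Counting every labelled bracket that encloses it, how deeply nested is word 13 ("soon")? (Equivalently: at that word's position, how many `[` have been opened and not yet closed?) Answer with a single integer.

10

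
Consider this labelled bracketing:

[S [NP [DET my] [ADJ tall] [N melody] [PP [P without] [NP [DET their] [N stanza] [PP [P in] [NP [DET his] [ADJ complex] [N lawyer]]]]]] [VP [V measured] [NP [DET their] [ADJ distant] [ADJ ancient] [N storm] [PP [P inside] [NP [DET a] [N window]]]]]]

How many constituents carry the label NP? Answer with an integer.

The NP constituents are: [NP my tall melody without their stanza in his complex lawyer]; [NP their stanza in his complex lawyer]; [NP his complex lawyer]; [NP their distant ancient storm inside a window]; [NP a window]. Total: 5.

5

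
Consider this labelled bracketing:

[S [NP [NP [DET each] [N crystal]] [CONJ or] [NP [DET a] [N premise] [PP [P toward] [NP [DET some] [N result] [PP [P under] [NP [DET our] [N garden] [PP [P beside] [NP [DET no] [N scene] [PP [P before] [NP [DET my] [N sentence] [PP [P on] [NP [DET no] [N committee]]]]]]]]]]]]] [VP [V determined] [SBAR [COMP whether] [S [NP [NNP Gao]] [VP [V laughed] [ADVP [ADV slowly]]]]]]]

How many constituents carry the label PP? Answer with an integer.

5

Listing each PP by its span: [PP toward some result under our garden beside no scene before my sentence on no committee]; [PP under our garden beside no scene before my sentence on no committee]; [PP beside no scene before my sentence on no committee]; [PP before my sentence on no committee]; [PP on no committee] — that makes 5.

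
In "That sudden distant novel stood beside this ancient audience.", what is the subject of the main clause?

that sudden distant novel

The subject of the main clause is the NP immediately before the verb "stood": "that sudden distant novel".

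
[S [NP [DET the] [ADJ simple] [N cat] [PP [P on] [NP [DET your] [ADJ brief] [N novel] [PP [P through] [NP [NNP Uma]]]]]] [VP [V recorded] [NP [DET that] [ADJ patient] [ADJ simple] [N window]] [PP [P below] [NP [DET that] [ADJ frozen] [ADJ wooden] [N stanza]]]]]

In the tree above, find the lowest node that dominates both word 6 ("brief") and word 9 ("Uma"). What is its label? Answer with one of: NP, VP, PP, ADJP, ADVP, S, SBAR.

NP

Word 6 lies under S → NP → PP → NP → ADJ; word 9 lies under S → NP → PP → NP → PP → NP → NNP. The lowest shared node is the NP.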